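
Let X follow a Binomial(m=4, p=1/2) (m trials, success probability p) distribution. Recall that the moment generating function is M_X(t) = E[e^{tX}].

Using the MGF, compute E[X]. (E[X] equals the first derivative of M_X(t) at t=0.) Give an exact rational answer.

M_X(t) = (e^(t)/2 + 1/2)^4
M′(t) = e^(4*t)/4 + 3*e^(3*t)/4 + 3*e^(2*t)/4 + e^(t)/4

E[X] = M′(0) = 2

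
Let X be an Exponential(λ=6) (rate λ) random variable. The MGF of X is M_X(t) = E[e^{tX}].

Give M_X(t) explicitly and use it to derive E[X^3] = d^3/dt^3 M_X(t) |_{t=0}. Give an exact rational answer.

E[X^3] = M^(3)(0) = 1/36

M_X(t) = 6/(6 - t)
M^(3)(t) = 36/(t^4 - 24*t^3 + 216*t^2 - 864*t + 1296)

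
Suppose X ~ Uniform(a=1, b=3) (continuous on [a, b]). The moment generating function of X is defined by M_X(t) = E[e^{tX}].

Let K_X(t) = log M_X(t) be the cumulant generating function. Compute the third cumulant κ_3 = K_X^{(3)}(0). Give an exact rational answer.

M_X(t) = (e^(3*t) - e^(t))/(2*t)
K_X(t) = log M_X(t) = -log(t) + log(e^(3*t) - e^(t)) - log(2)
K′(t) = (3*t*e^(2*t) - t - e^(2*t) + 1)/(t*e^(2*t) - t)
K′′(t) = (-4*t^2*e^(2*t) + e^(4*t) - 2*e^(2*t) + 1)/(t^2*e^(4*t) - 2*t^2*e^(2*t) + t^2)
K′′′(t) = (8*t^3*e^(4*t) + 8*t^3*e^(2*t) - 2*e^(6*t) + 6*e^(4*t) - 6*e^(2*t) + 2)/(t^3*e^(6*t) - 3*t^3*e^(4*t) + 3*t^3*e^(2*t) - t^3)

κ_3 = K′′′(0) = 0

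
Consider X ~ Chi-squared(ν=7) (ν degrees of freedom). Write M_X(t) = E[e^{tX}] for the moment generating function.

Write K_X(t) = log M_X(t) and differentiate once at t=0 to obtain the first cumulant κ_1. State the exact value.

M_X(t) = (1 - 2*t)^(-7/2)
K_X(t) = log M_X(t) = -7*log(1 - 2*t)/2
K^(1)(t) = -7/(2*t - 1)

κ_1 = K^(1)(0) = 7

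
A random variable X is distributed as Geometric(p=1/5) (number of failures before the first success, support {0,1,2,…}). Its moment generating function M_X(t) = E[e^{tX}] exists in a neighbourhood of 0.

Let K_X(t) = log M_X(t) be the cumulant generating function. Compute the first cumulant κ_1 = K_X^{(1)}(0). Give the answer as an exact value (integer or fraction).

κ_1 = K′(0) = 4

M_X(t) = 1/(5*(1 - 4*e^(t)/5))
K_X(t) = log M_X(t) = -log(1 - 4*e^(t)/5) - log(5)
K′(t) = -4*e^(t)/(4*e^(t) - 5)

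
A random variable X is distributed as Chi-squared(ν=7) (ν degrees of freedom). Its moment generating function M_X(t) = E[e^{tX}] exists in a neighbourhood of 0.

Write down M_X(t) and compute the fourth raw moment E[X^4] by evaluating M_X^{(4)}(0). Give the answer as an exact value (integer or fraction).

M_X(t) = (1 - 2*t)^(-7/2)
dM/dt = 7/(16*t^4*√(1 - 2*t) - 32*t^3*√(1 - 2*t) + 24*t^2*√(1 - 2*t) - 8*t*√(1 - 2*t) + √(1 - 2*t))
d^2M/dt^2 = -63/(32*t^5*√(1 - 2*t) - 80*t^4*√(1 - 2*t) + 80*t^3*√(1 - 2*t) - 40*t^2*√(1 - 2*t) + 10*t*√(1 - 2*t) - √(1 - 2*t))
d^3M/dt^3 = 693/(64*t^6*√(1 - 2*t) - 192*t^5*√(1 - 2*t) + 240*t^4*√(1 - 2*t) - 160*t^3*√(1 - 2*t) + 60*t^2*√(1 - 2*t) - 12*t*√(1 - 2*t) + √(1 - 2*t))

E[X^4] = d^4M/dt^4 |_{t=0} = 9009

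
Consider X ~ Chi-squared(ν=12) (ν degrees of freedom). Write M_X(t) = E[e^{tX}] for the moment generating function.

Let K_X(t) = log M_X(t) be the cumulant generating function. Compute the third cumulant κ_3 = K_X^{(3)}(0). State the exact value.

M_X(t) = (1 - 2*t)^(-6)
K_X(t) = log M_X(t) = -6*log(1 - 2*t)
dK/dt = -12/(2*t - 1)
d^2K/dt^2 = 24/(4*t^2 - 4*t + 1)
d^3K/dt^3 = -96/(8*t^3 - 12*t^2 + 6*t - 1)

κ_3 = d^3K/dt^3 |_{t=0} = 96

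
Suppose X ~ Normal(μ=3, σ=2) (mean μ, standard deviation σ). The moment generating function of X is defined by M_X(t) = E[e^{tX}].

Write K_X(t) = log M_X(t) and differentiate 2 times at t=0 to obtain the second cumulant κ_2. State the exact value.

κ_2 = K^(2)(0) = 4

M_X(t) = e^(2*t^2 + 3*t)
K_X(t) = log M_X(t) = 2*t^2 + 3*t
K^(2)(t) = 4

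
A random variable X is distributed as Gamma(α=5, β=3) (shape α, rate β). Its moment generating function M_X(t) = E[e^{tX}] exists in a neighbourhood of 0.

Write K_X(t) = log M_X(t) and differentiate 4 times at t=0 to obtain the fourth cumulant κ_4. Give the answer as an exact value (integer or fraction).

M_X(t) = 243/(3 - t)^5
K_X(t) = log M_X(t) = -5*log(3 - t) + 5*log(3)
K′(t) = -5/(t - 3)
K′′(t) = 5/(t^2 - 6*t + 9)
K′′′(t) = -10/(t^3 - 9*t^2 + 27*t - 27)
K′′′′(t) = 30/(t^4 - 12*t^3 + 54*t^2 - 108*t + 81)

κ_4 = K′′′′(0) = 10/27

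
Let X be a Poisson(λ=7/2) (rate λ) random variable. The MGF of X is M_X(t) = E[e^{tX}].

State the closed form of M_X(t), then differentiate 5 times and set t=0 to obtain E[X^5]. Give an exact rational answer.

E[X^5] = M^(5)(0) = 105119/32

M_X(t) = e^(7*e^(t)/2 - 7/2)
M^(5)(t) = (16807*e^(5*t)*e^(7*e^(t)/2) + 48020*e^(4*t)*e^(7*e^(t)/2) + 34300*e^(3*t)*e^(7*e^(t)/2) + 5880*e^(2*t)*e^(7*e^(t)/2) + 112*e^(t)*e^(7*e^(t)/2))*e^(-7/2)/32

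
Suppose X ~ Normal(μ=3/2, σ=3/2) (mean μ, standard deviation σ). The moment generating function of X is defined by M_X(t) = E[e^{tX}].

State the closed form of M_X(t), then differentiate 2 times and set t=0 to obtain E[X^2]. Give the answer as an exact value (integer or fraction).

E[X^2] = M′′(0) = 9/2

M_X(t) = e^(9*t^2/8 + 3*t/2)
M′(t) = 9*t*e^(3*t/2)*e^(9*t^2/8)/4 + 3*e^(3*t/2)*e^(9*t^2/8)/2
M′′(t) = 81*t^2*e^(3*t/2)*e^(9*t^2/8)/16 + 27*t*e^(3*t/2)*e^(9*t^2/8)/4 + 9*e^(3*t/2)*e^(9*t^2/8)/2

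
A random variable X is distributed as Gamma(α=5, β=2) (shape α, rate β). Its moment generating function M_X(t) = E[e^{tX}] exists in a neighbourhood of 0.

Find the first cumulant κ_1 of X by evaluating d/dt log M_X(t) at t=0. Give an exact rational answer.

M_X(t) = 32/(2 - t)^5
K_X(t) = log M_X(t) = -5*log(2 - t) + 5*log(2)
K^(1)(t) = -5/(t - 2)

κ_1 = K^(1)(0) = 5/2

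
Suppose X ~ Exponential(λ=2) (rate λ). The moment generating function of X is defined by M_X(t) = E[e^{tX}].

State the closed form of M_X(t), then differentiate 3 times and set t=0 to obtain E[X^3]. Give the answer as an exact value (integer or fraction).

E[X^3] = D^3[M](0) = 3/4

M_X(t) = 2/(2 - t)
D^3[M](t) = 12/(t^4 - 8*t^3 + 24*t^2 - 32*t + 16)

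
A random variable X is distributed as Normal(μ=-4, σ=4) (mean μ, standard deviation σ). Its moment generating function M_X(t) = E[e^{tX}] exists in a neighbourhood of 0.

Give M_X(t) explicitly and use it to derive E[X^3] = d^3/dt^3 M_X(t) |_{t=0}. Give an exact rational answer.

M_X(t) = e^(8*t^2 - 4*t)
M^(3)(t) = (4096*t^3*e^(8*t^2) - 3072*t^2*e^(8*t^2) + 1536*t*e^(8*t^2) - 256*e^(8*t^2))*e^(-4*t)

E[X^3] = M^(3)(0) = -256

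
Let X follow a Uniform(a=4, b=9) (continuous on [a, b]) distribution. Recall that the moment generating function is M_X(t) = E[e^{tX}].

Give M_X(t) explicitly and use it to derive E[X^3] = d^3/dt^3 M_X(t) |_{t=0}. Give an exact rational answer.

M_X(t) = (e^(9*t) - e^(4*t))/(5*t)
D^3[M](t) = (729*t^3*e^(9*t) - 64*t^3*e^(4*t) - 243*t^2*e^(9*t) + 48*t^2*e^(4*t) + 54*t*e^(9*t) - 24*t*e^(4*t) - 6*e^(9*t) + 6*e^(4*t))/(5*t^4)

E[X^3] = D^3[M](0) = 1261/4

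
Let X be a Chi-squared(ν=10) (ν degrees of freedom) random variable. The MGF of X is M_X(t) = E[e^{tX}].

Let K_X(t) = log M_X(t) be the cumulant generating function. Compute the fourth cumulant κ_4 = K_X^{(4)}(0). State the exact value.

κ_4 = K′′′′(0) = 480

M_X(t) = (1 - 2*t)^(-5)
K_X(t) = log M_X(t) = -5*log(1 - 2*t)
K′(t) = -10/(2*t - 1)
K′′(t) = 20/(4*t^2 - 4*t + 1)
K′′′(t) = -80/(8*t^3 - 12*t^2 + 6*t - 1)
K′′′′(t) = 480/(16*t^4 - 32*t^3 + 24*t^2 - 8*t + 1)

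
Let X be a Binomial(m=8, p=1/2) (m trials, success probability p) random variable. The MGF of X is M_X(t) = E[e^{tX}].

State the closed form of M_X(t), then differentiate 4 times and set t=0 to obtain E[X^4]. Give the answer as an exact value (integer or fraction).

E[X^4] = M′′′′(0) = 459

M_X(t) = (e^(t)/2 + 1/2)^8
M′(t) = e^(8*t)/32 + 7*e^(7*t)/32 + 21*e^(6*t)/32 + 35*e^(5*t)/32 + 35*e^(4*t)/32 + 21*e^(3*t)/32 + 7*e^(2*t)/32 + e^(t)/32
M′′(t) = e^(8*t)/4 + 49*e^(7*t)/32 + 63*e^(6*t)/16 + 175*e^(5*t)/32 + 35*e^(4*t)/8 + 63*e^(3*t)/32 + 7*e^(2*t)/16 + e^(t)/32
M′′′(t) = 2*e^(8*t) + 343*e^(7*t)/32 + 189*e^(6*t)/8 + 875*e^(5*t)/32 + 35*e^(4*t)/2 + 189*e^(3*t)/32 + 7*e^(2*t)/8 + e^(t)/32
M′′′′(t) = 16*e^(8*t) + 2401*e^(7*t)/32 + 567*e^(6*t)/4 + 4375*e^(5*t)/32 + 70*e^(4*t) + 567*e^(3*t)/32 + 7*e^(2*t)/4 + e^(t)/32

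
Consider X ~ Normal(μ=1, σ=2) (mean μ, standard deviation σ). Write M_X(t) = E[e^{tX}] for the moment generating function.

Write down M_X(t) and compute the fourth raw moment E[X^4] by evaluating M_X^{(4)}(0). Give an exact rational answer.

E[X^4] = M′′′′(0) = 73

M_X(t) = e^(2*t^2 + t)
M′(t) = 4*t*e^(t)*e^(2*t^2) + e^(t)*e^(2*t^2)
M′′(t) = 16*t^2*e^(t)*e^(2*t^2) + 8*t*e^(t)*e^(2*t^2) + 5*e^(t)*e^(2*t^2)
M′′′(t) = 64*t^3*e^(t)*e^(2*t^2) + 48*t^2*e^(t)*e^(2*t^2) + 60*t*e^(t)*e^(2*t^2) + 13*e^(t)*e^(2*t^2)
M′′′′(t) = 256*t^4*e^(t)*e^(2*t^2) + 256*t^3*e^(t)*e^(2*t^2) + 480*t^2*e^(t)*e^(2*t^2) + 208*t*e^(t)*e^(2*t^2) + 73*e^(t)*e^(2*t^2)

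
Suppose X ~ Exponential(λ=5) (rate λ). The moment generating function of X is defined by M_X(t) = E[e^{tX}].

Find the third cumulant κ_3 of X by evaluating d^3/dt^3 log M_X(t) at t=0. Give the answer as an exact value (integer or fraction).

M_X(t) = 5/(5 - t)
K_X(t) = log M_X(t) = -log(5 - t) + log(5)
dK/dt = -1/(t - 5)
d^2K/dt^2 = 1/(t^2 - 10*t + 25)
d^3K/dt^3 = -2/(t^3 - 15*t^2 + 75*t - 125)

κ_3 = d^3K/dt^3 |_{t=0} = 2/125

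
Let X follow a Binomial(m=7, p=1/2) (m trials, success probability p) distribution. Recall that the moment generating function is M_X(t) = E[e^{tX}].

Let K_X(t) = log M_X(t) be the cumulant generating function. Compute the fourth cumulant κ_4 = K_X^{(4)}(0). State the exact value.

M_X(t) = (e^(t)/2 + 1/2)^7
K_X(t) = log M_X(t) = 7*log(e^(t)/2 + 1/2)
D^4[K](t) = (7*e^(3*t) - 28*e^(2*t) + 7*e^(t))/(e^(4*t) + 4*e^(3*t) + 6*e^(2*t) + 4*e^(t) + 1)

κ_4 = D^4[K](0) = -7/8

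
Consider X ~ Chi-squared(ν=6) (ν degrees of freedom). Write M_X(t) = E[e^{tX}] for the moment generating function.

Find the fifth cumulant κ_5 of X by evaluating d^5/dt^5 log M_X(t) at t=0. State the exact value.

M_X(t) = (1 - 2*t)^(-3)
K_X(t) = log M_X(t) = -3*log(1 - 2*t)
K^(5)(t) = -2304/(32*t^5 - 80*t^4 + 80*t^3 - 40*t^2 + 10*t - 1)

κ_5 = K^(5)(0) = 2304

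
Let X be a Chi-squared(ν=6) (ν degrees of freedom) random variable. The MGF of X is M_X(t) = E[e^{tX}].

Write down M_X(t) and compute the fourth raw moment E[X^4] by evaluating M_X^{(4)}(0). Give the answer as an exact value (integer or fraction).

E[X^4] = M′′′′(0) = 5760

M_X(t) = (1 - 2*t)^(-3)
M′(t) = 6/(16*t^4 - 32*t^3 + 24*t^2 - 8*t + 1)
M′′(t) = -48/(32*t^5 - 80*t^4 + 80*t^3 - 40*t^2 + 10*t - 1)
M′′′(t) = 480/(64*t^6 - 192*t^5 + 240*t^4 - 160*t^3 + 60*t^2 - 12*t + 1)
M′′′′(t) = -5760/(128*t^7 - 448*t^6 + 672*t^5 - 560*t^4 + 280*t^3 - 84*t^2 + 14*t - 1)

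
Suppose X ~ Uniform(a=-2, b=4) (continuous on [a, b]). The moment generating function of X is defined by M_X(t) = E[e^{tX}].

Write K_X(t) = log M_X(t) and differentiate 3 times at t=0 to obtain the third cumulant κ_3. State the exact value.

M_X(t) = (e^(4*t) - e^(-2*t))/(6*t)
K_X(t) = log M_X(t) = -log(t) + log(e^(4*t) - e^(-2*t)) - log(6)
K′(t) = (4*t*e^(6*t) + 2*t - e^(6*t) + 1)/(t*e^(6*t) - t)
K′′(t) = (-36*t^2*e^(6*t) + e^(12*t) - 2*e^(6*t) + 1)/(t^2*e^(12*t) - 2*t^2*e^(6*t) + t^2)
K′′′(t) = (216*t^3*e^(12*t) + 216*t^3*e^(6*t) - 2*e^(18*t) + 6*e^(12*t) - 6*e^(6*t) + 2)/(t^3*e^(18*t) - 3*t^3*e^(12*t) + 3*t^3*e^(6*t) - t^3)

κ_3 = K′′′(0) = 0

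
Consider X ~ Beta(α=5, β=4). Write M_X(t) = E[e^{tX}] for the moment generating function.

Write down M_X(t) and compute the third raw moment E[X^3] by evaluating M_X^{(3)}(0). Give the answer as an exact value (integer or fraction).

M_X(t) = ₁F₁(5; 9; t)
M′(t) = 5*₁F₁(6; 10; t)/9
M′′(t) = ₁F₁(7; 11; t)/3
M′′′(t) = 7*₁F₁(8; 12; t)/33

E[X^3] = M′′′(0) = 7/33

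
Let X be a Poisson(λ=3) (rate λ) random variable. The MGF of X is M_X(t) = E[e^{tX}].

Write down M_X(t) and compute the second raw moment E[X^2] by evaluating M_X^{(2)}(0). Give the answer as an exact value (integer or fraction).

E[X^2] = M′′(0) = 12

M_X(t) = e^(3*e^(t) - 3)
M′(t) = 3*e^(-3)*e^(t)*e^(3*e^(t))
M′′(t) = (9*e^(2*t)*e^(3*e^(t)) + 3*e^(t)*e^(3*e^(t)))*e^(-3)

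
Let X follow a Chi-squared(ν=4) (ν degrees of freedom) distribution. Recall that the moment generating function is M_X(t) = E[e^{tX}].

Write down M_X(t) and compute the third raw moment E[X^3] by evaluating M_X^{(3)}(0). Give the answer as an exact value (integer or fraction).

M_X(t) = (1 - 2*t)^(-2)
D^3[M](t) = -192/(32*t^5 - 80*t^4 + 80*t^3 - 40*t^2 + 10*t - 1)

E[X^3] = D^3[M](0) = 192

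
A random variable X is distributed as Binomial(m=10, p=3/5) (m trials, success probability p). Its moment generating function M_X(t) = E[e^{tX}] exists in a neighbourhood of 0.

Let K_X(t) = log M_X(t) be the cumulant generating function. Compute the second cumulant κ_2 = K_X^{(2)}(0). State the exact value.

M_X(t) = (3*e^(t)/5 + 2/5)^10
K_X(t) = log M_X(t) = 10*log(3*e^(t)/5 + 2/5)
K^(2)(t) = 60*e^(t)/(9*e^(2*t) + 12*e^(t) + 4)

κ_2 = K^(2)(0) = 12/5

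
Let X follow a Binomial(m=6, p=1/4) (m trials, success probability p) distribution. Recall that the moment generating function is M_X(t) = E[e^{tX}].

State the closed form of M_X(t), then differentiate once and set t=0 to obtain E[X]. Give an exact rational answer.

E[X] = dM/dt |_{t=0} = 3/2

M_X(t) = (e^(t)/4 + 3/4)^6
dM/dt = 3*e^(6*t)/2048 + 45*e^(5*t)/2048 + 135*e^(4*t)/1024 + 405*e^(3*t)/1024 + 1215*e^(2*t)/2048 + 729*e^(t)/2048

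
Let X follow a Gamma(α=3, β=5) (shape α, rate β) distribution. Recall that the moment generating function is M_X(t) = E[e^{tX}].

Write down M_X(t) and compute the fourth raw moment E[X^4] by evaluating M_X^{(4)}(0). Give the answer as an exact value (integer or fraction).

M_X(t) = 125/(5 - t)^3
M^(4)(t) = -45000/(t^7 - 35*t^6 + 525*t^5 - 4375*t^4 + 21875*t^3 - 65625*t^2 + 109375*t - 78125)

E[X^4] = M^(4)(0) = 72/125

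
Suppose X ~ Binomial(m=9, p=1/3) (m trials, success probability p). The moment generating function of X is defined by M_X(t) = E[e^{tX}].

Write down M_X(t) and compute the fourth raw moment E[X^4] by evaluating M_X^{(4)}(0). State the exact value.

M_X(t) = (e^(t)/3 + 2/3)^9

E[X^4] = D^4[M](0) = 625/3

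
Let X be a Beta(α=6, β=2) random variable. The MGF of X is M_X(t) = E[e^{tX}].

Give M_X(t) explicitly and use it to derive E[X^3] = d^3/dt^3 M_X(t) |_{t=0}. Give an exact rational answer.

M_X(t) = ₁F₁(6; 8; t)
M^(3)(t) = 7*₁F₁(9; 11; t)/15

E[X^3] = M^(3)(0) = 7/15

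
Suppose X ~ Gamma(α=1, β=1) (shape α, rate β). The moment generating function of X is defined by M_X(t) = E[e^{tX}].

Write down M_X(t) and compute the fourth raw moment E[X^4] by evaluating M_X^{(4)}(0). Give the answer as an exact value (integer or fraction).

M_X(t) = 1/(1 - t)
M^(4)(t) = -24/(t^5 - 5*t^4 + 10*t^3 - 10*t^2 + 5*t - 1)

E[X^4] = M^(4)(0) = 24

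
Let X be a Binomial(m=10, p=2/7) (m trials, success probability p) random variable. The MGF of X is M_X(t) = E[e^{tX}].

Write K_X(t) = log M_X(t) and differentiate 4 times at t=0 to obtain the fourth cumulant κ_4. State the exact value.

M_X(t) = (2*e^(t)/7 + 5/7)^10
K_X(t) = log M_X(t) = 10*log(2*e^(t)/7 + 5/7)
D^4[K](t) = (400*e^(3*t) - 4000*e^(2*t) + 2500*e^(t))/(16*e^(4*t) + 160*e^(3*t) + 600*e^(2*t) + 1000*e^(t) + 625)

κ_4 = D^4[K](0) = -1100/2401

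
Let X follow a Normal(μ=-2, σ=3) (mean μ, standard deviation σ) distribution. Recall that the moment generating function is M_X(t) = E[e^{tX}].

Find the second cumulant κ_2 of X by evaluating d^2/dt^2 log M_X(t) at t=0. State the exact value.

M_X(t) = e^(9*t^2/2 - 2*t)
K_X(t) = log M_X(t) = 9*t^2/2 - 2*t
dK/dt = 9*t - 2
d^2K/dt^2 = 9

κ_2 = d^2K/dt^2 |_{t=0} = 9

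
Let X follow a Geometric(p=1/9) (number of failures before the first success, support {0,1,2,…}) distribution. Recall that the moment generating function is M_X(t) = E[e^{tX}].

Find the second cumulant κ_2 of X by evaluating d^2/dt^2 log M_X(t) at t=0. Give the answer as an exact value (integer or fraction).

κ_2 = K′′(0) = 72

M_X(t) = 1/(9*(1 - 8*e^(t)/9))
K_X(t) = log M_X(t) = -log(1 - 8*e^(t)/9) - 2*log(3)
K′(t) = -8*e^(t)/(8*e^(t) - 9)
K′′(t) = 72*e^(t)/(64*e^(2*t) - 144*e^(t) + 81)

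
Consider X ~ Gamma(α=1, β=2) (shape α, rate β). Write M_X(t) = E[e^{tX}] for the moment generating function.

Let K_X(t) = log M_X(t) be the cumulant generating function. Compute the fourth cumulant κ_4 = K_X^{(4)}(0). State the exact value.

κ_4 = D^4[K](0) = 3/8

M_X(t) = 2/(2 - t)
K_X(t) = log M_X(t) = -log(2 - t) + log(2)
D^4[K](t) = 6/(t^4 - 8*t^3 + 24*t^2 - 32*t + 16)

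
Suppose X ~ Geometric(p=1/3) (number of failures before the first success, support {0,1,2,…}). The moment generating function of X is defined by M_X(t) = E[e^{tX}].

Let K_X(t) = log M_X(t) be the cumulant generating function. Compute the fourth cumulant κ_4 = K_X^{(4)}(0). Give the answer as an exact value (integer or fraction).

M_X(t) = 1/(3*(1 - 2*e^(t)/3))
K_X(t) = log M_X(t) = -log(1 - 2*e^(t)/3) - log(3)
dK/dt = -2*e^(t)/(2*e^(t) - 3)
d^2K/dt^2 = 6*e^(t)/(4*e^(2*t) - 12*e^(t) + 9)
d^3K/dt^3 = (-12*e^(2*t) - 18*e^(t))/(8*e^(3*t) - 36*e^(2*t) + 54*e^(t) - 27)
d^4K/dt^4 = (24*e^(3*t) + 144*e^(2*t) + 54*e^(t))/(16*e^(4*t) - 96*e^(3*t) + 216*e^(2*t) - 216*e^(t) + 81)

κ_4 = d^4K/dt^4 |_{t=0} = 222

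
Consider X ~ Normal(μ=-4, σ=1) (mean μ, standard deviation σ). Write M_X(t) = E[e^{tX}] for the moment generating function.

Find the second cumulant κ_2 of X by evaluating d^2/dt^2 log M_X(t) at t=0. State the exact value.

κ_2 = K′′(0) = 1

M_X(t) = e^(t^2/2 - 4*t)
K_X(t) = log M_X(t) = t^2/2 - 4*t
K′(t) = t - 4
K′′(t) = 1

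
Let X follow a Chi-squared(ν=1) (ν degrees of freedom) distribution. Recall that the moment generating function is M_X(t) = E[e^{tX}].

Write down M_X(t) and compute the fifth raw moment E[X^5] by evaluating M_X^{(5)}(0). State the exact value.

E[X^5] = M′′′′′(0) = 945

M_X(t) = 1/√(1 - 2*t)
M′(t) = -1/(2*t*√(1 - 2*t) - √(1 - 2*t))
M′′(t) = 3/(4*t^2*√(1 - 2*t) - 4*t*√(1 - 2*t) + √(1 - 2*t))
M′′′(t) = -15/(8*t^3*√(1 - 2*t) - 12*t^2*√(1 - 2*t) + 6*t*√(1 - 2*t) - √(1 - 2*t))
M′′′′(t) = 105/(16*t^4*√(1 - 2*t) - 32*t^3*√(1 - 2*t) + 24*t^2*√(1 - 2*t) - 8*t*√(1 - 2*t) + √(1 - 2*t))
M′′′′′(t) = -945/(32*t^5*√(1 - 2*t) - 80*t^4*√(1 - 2*t) + 80*t^3*√(1 - 2*t) - 40*t^2*√(1 - 2*t) + 10*t*√(1 - 2*t) - √(1 - 2*t))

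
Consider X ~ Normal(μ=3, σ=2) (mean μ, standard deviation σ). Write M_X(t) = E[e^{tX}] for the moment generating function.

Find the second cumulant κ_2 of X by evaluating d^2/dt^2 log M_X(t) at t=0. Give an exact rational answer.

M_X(t) = e^(2*t^2 + 3*t)
K_X(t) = log M_X(t) = 2*t^2 + 3*t
D^2[K](t) = 4

κ_2 = D^2[K](0) = 4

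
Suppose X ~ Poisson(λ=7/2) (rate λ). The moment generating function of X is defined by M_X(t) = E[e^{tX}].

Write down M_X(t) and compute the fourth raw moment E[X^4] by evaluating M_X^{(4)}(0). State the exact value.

M_X(t) = e^(7*e^(t)/2 - 7/2)
dM/dt = 7*e^(-7/2)*e^(t)*e^(7*e^(t)/2)/2
d^2M/dt^2 = (49*e^(2*t)*e^(7*e^(t)/2) + 14*e^(t)*e^(7*e^(t)/2))*e^(-7/2)/4
d^3M/dt^3 = (343*e^(3*t)*e^(7*e^(t)/2) + 294*e^(2*t)*e^(7*e^(t)/2) + 28*e^(t)*e^(7*e^(t)/2))*e^(-7/2)/8
d^4M/dt^4 = (2401*e^(4*t)*e^(7*e^(t)/2) + 4116*e^(3*t)*e^(7*e^(t)/2) + 1372*e^(2*t)*e^(7*e^(t)/2) + 56*e^(t)*e^(7*e^(t)/2))*e^(-7/2)/16

E[X^4] = d^4M/dt^4 |_{t=0} = 7945/16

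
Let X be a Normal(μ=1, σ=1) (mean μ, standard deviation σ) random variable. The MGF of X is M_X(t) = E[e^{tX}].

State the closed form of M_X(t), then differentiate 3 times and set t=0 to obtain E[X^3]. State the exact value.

E[X^3] = d^3M/dt^3 |_{t=0} = 4

M_X(t) = e^(t^2/2 + t)
dM/dt = t*e^(t)*e^(t^2/2) + e^(t)*e^(t^2/2)
d^2M/dt^2 = t^2*e^(t)*e^(t^2/2) + 2*t*e^(t)*e^(t^2/2) + 2*e^(t)*e^(t^2/2)
d^3M/dt^3 = t^3*e^(t)*e^(t^2/2) + 3*t^2*e^(t)*e^(t^2/2) + 6*t*e^(t)*e^(t^2/2) + 4*e^(t)*e^(t^2/2)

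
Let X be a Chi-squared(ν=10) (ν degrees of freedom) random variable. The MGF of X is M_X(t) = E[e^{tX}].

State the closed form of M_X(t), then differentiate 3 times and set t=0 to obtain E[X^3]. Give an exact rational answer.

E[X^3] = M′′′(0) = 1680

M_X(t) = (1 - 2*t)^(-5)
M′(t) = 10/(64*t^6 - 192*t^5 + 240*t^4 - 160*t^3 + 60*t^2 - 12*t + 1)
M′′(t) = -120/(128*t^7 - 448*t^6 + 672*t^5 - 560*t^4 + 280*t^3 - 84*t^2 + 14*t - 1)
M′′′(t) = 1680/(256*t^8 - 1024*t^7 + 1792*t^6 - 1792*t^5 + 1120*t^4 - 448*t^3 + 112*t^2 - 16*t + 1)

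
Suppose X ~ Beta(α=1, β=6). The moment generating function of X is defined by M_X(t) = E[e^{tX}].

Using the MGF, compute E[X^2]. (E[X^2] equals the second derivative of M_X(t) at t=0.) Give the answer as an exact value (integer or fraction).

E[X^2] = D^2[M](0) = 1/28

M_X(t) = ₁F₁(1; 7; t)
D^2[M](t) = ₁F₁(3; 9; t)/28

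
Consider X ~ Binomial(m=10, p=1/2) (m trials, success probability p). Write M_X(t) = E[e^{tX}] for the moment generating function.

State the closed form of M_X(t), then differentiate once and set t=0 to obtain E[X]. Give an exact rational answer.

E[X] = dM/dt |_{t=0} = 5

M_X(t) = (e^(t)/2 + 1/2)^10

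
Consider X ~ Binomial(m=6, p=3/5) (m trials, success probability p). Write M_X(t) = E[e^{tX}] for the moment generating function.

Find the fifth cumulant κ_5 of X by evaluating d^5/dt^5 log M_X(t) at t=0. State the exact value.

M_X(t) = (3*e^(t)/5 + 2/5)^6
K_X(t) = log M_X(t) = 6*log(3*e^(t)/5 + 2/5)
K′(t) = 18*e^(t)/(3*e^(t) + 2)
K′′(t) = 36*e^(t)/(9*e^(2*t) + 12*e^(t) + 4)
K′′′(t) = (-108*e^(2*t) + 72*e^(t))/(27*e^(3*t) + 54*e^(2*t) + 36*e^(t) + 8)
K′′′′(t) = (324*e^(3*t) - 864*e^(2*t) + 144*e^(t))/(81*e^(4*t) + 216*e^(3*t) + 216*e^(2*t) + 96*e^(t) + 16)
K′′′′′(t) = (-972*e^(4*t) + 7128*e^(3*t) - 4752*e^(2*t) + 288*e^(t))/(243*e^(5*t) + 810*e^(4*t) + 1080*e^(3*t) + 720*e^(2*t) + 240*e^(t) + 32)

κ_5 = K′′′′′(0) = 1692/3125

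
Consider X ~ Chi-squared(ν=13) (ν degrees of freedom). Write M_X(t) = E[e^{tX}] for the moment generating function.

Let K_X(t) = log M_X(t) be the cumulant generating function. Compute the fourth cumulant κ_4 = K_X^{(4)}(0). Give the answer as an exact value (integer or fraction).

M_X(t) = (1 - 2*t)^(-13/2)
K_X(t) = log M_X(t) = -13*log(1 - 2*t)/2
D^4[K](t) = 624/(16*t^4 - 32*t^3 + 24*t^2 - 8*t + 1)

κ_4 = D^4[K](0) = 624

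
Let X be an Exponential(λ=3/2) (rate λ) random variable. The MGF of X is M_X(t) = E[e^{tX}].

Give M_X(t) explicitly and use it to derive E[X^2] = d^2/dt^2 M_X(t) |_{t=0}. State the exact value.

M_X(t) = 3/(2*(3/2 - t))
M′(t) = 6/(4*t^2 - 12*t + 9)
M′′(t) = -24/(8*t^3 - 36*t^2 + 54*t - 27)

E[X^2] = M′′(0) = 8/9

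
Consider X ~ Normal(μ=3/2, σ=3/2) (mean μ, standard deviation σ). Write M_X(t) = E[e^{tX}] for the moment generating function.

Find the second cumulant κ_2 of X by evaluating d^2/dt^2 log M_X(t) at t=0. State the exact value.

κ_2 = d^2K/dt^2 |_{t=0} = 9/4

M_X(t) = e^(9*t^2/8 + 3*t/2)
K_X(t) = log M_X(t) = 9*t^2/8 + 3*t/2
dK/dt = 9*t/4 + 3/2
d^2K/dt^2 = 9/4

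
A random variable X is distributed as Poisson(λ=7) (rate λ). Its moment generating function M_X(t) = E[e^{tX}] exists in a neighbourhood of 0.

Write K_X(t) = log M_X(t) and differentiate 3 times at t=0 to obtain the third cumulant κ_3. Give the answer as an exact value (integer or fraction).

M_X(t) = e^(7*e^(t) - 7)
K_X(t) = log M_X(t) = 7*e^(t) - 7
K′(t) = 7*e^(t)
K′′(t) = 7*e^(t)
K′′′(t) = 7*e^(t)

κ_3 = K′′′(0) = 7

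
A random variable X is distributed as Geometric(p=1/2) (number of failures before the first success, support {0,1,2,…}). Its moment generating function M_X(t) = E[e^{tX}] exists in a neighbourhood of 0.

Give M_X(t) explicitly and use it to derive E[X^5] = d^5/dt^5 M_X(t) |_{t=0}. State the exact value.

E[X^5] = M′′′′′(0) = 541

M_X(t) = 1/(2*(1 - e^(t)/2))
M′(t) = e^(t)/(e^(2*t) - 4*e^(t) + 4)
M′′(t) = (-e^(2*t) - 2*e^(t))/(e^(3*t) - 6*e^(2*t) + 12*e^(t) - 8)
M′′′(t) = (e^(3*t) + 8*e^(2*t) + 4*e^(t))/(e^(4*t) - 8*e^(3*t) + 24*e^(2*t) - 32*e^(t) + 16)
M′′′′(t) = (-e^(4*t) - 22*e^(3*t) - 44*e^(2*t) - 8*e^(t))/(e^(5*t) - 10*e^(4*t) + 40*e^(3*t) - 80*e^(2*t) + 80*e^(t) - 32)
M′′′′′(t) = (e^(5*t) + 52*e^(4*t) + 264*e^(3*t) + 208*e^(2*t) + 16*e^(t))/(e^(6*t) - 12*e^(5*t) + 60*e^(4*t) - 160*e^(3*t) + 240*e^(2*t) - 192*e^(t) + 64)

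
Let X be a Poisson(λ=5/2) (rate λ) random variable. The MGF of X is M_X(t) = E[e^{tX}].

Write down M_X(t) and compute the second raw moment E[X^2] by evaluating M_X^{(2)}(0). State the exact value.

E[X^2] = D^2[M](0) = 35/4

M_X(t) = e^(5*e^(t)/2 - 5/2)
D^2[M](t) = (25*e^(2*t)*e^(5*e^(t)/2) + 10*e^(t)*e^(5*e^(t)/2))*e^(-5/2)/4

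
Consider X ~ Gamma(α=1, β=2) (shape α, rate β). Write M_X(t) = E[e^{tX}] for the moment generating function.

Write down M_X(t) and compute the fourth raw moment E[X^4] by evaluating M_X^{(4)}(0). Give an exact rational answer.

M_X(t) = 2/(2 - t)
dM/dt = 2/(t^2 - 4*t + 4)
d^2M/dt^2 = -4/(t^3 - 6*t^2 + 12*t - 8)
d^3M/dt^3 = 12/(t^4 - 8*t^3 + 24*t^2 - 32*t + 16)
d^4M/dt^4 = -48/(t^5 - 10*t^4 + 40*t^3 - 80*t^2 + 80*t - 32)

E[X^4] = d^4M/dt^4 |_{t=0} = 3/2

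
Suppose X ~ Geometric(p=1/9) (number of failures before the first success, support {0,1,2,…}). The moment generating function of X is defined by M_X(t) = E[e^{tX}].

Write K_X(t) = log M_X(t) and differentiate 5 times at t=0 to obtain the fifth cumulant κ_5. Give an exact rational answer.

κ_5 = K^(5)(0) = 1058760

M_X(t) = 1/(9*(1 - 8*e^(t)/9))
K_X(t) = log M_X(t) = -log(1 - 8*e^(t)/9) - 2*log(3)
K^(5)(t) = (-36864*e^(4*t) - 456192*e^(3*t) - 513216*e^(2*t) - 52488*e^(t))/(32768*e^(5*t) - 184320*e^(4*t) + 414720*e^(3*t) - 466560*e^(2*t) + 262440*e^(t) - 59049)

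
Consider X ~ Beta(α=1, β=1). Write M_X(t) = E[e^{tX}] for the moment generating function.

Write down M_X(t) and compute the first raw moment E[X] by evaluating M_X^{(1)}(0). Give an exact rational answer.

M_X(t) = ₁F₁(1; 2; t)
M^(1)(t) = ₁F₁(2; 3; t)/2

E[X] = M^(1)(0) = 1/2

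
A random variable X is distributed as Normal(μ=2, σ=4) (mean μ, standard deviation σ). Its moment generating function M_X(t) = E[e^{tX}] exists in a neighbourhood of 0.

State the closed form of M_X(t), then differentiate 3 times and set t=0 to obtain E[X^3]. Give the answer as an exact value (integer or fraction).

E[X^3] = d^3M/dt^3 |_{t=0} = 104

M_X(t) = e^(8*t^2 + 2*t)
dM/dt = 16*t*e^(2*t)*e^(8*t^2) + 2*e^(2*t)*e^(8*t^2)
d^2M/dt^2 = 256*t^2*e^(2*t)*e^(8*t^2) + 64*t*e^(2*t)*e^(8*t^2) + 20*e^(2*t)*e^(8*t^2)
d^3M/dt^3 = 4096*t^3*e^(2*t)*e^(8*t^2) + 1536*t^2*e^(2*t)*e^(8*t^2) + 960*t*e^(2*t)*e^(8*t^2) + 104*e^(2*t)*e^(8*t^2)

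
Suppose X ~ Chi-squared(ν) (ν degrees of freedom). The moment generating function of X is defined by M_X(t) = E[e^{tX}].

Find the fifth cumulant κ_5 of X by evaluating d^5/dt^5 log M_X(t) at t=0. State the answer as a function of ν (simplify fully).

κ_5 = K^(5)(0) = 384*ν

M_X(t) = (1 - 2*t)^(-ν/2)
K_X(t) = log M_X(t) = -ν*log(1 - 2*t)/2
K^(5)(t) = -384*ν/(32*t^5 - 80*t^4 + 80*t^3 - 40*t^2 + 10*t - 1)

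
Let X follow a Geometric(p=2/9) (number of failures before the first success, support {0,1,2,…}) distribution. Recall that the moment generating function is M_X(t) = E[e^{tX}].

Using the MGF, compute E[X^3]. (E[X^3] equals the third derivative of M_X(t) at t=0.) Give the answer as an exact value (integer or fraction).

M_X(t) = 2/(9*(1 - 7*e^(t)/9))
dM/dt = 14*e^(t)/(49*e^(2*t) - 126*e^(t) + 81)
d^2M/dt^2 = (-98*e^(2*t) - 126*e^(t))/(343*e^(3*t) - 1323*e^(2*t) + 1701*e^(t) - 729)
d^3M/dt^3 = (686*e^(3*t) + 3528*e^(2*t) + 1134*e^(t))/(2401*e^(4*t) - 12348*e^(3*t) + 23814*e^(2*t) - 20412*e^(t) + 6561)

E[X^3] = d^3M/dt^3 |_{t=0} = 1337/4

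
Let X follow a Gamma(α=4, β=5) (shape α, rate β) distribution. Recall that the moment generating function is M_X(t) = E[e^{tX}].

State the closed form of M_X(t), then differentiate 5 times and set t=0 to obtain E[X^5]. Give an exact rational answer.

E[X^5] = M^(5)(0) = 1344/625

M_X(t) = 625/(5 - t)^4
M^(5)(t) = -4200000/(t^9 - 45*t^8 + 900*t^7 - 10500*t^6 + 78750*t^5 - 393750*t^4 + 1312500*t^3 - 2812500*t^2 + 3515625*t - 1953125)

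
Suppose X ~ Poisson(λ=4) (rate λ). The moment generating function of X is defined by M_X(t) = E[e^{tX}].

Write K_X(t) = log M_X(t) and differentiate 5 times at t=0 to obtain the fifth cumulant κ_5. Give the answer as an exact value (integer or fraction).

κ_5 = D^5[K](0) = 4

M_X(t) = e^(4*e^(t) - 4)
K_X(t) = log M_X(t) = 4*e^(t) - 4
D^5[K](t) = 4*e^(t)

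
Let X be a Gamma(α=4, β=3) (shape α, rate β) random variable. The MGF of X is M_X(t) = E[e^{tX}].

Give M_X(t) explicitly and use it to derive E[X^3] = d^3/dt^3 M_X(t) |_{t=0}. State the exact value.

M_X(t) = 81/(3 - t)^4
dM/dt = -324/(t^5 - 15*t^4 + 90*t^3 - 270*t^2 + 405*t - 243)
d^2M/dt^2 = 1620/(t^6 - 18*t^5 + 135*t^4 - 540*t^3 + 1215*t^2 - 1458*t + 729)
d^3M/dt^3 = -9720/(t^7 - 21*t^6 + 189*t^5 - 945*t^4 + 2835*t^3 - 5103*t^2 + 5103*t - 2187)

E[X^3] = d^3M/dt^3 |_{t=0} = 40/9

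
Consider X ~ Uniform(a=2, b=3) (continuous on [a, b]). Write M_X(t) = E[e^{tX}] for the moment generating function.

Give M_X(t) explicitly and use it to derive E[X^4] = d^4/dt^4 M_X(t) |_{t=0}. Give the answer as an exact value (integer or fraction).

E[X^4] = M′′′′(0) = 211/5

M_X(t) = (e^(3*t) - e^(2*t))/t
M′(t) = (3*t*e^(3*t) - 2*t*e^(2*t) - e^(3*t) + e^(2*t))/t^2
M′′(t) = (9*t^2*e^(3*t) - 4*t^2*e^(2*t) - 6*t*e^(3*t) + 4*t*e^(2*t) + 2*e^(3*t) - 2*e^(2*t))/t^3
M′′′(t) = (27*t^3*e^(3*t) - 8*t^3*e^(2*t) - 27*t^2*e^(3*t) + 12*t^2*e^(2*t) + 18*t*e^(3*t) - 12*t*e^(2*t) - 6*e^(3*t) + 6*e^(2*t))/t^4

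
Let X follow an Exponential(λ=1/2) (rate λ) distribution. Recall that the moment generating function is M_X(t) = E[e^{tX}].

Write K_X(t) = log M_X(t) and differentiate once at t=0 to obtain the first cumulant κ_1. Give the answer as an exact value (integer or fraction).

κ_1 = K′(0) = 2

M_X(t) = 1/(2*(1/2 - t))
K_X(t) = log M_X(t) = -log(1/2 - t) - log(2)
K′(t) = -2/(2*t - 1)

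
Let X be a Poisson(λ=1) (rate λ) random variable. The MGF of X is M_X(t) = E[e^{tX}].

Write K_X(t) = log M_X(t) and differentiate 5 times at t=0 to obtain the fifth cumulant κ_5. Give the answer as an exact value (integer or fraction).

κ_5 = D^5[K](0) = 1

M_X(t) = e^(e^(t) - 1)
K_X(t) = log M_X(t) = e^(t) - 1
D^5[K](t) = e^(t)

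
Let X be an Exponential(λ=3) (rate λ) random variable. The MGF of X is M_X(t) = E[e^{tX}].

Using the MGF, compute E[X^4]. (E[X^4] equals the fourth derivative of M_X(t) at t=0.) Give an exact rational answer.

E[X^4] = M^(4)(0) = 8/27

M_X(t) = 3/(3 - t)
M^(4)(t) = -72/(t^5 - 15*t^4 + 90*t^3 - 270*t^2 + 405*t - 243)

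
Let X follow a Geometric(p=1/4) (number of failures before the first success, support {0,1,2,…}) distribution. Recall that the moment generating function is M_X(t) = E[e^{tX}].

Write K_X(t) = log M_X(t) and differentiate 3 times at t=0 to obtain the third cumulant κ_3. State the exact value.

κ_3 = K^(3)(0) = 84

M_X(t) = 1/(4*(1 - 3*e^(t)/4))
K_X(t) = log M_X(t) = -log(1 - 3*e^(t)/4) - 2*log(2)
K^(3)(t) = (-36*e^(2*t) - 48*e^(t))/(27*e^(3*t) - 108*e^(2*t) + 144*e^(t) - 64)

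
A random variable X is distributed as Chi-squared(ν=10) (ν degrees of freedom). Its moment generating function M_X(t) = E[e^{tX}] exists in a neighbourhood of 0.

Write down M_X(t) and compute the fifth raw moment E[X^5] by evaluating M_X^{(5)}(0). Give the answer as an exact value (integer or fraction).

E[X^5] = M′′′′′(0) = 483840

M_X(t) = (1 - 2*t)^(-5)
M′(t) = 10/(64*t^6 - 192*t^5 + 240*t^4 - 160*t^3 + 60*t^2 - 12*t + 1)
M′′(t) = -120/(128*t^7 - 448*t^6 + 672*t^5 - 560*t^4 + 280*t^3 - 84*t^2 + 14*t - 1)
M′′′(t) = 1680/(256*t^8 - 1024*t^7 + 1792*t^6 - 1792*t^5 + 1120*t^4 - 448*t^3 + 112*t^2 - 16*t + 1)
M′′′′(t) = -26880/(512*t^9 - 2304*t^8 + 4608*t^7 - 5376*t^6 + 4032*t^5 - 2016*t^4 + 672*t^3 - 144*t^2 + 18*t - 1)
M′′′′′(t) = 483840/(1024*t^10 - 5120*t^9 + 11520*t^8 - 15360*t^7 + 13440*t^6 - 8064*t^5 + 3360*t^4 - 960*t^3 + 180*t^2 - 20*t + 1)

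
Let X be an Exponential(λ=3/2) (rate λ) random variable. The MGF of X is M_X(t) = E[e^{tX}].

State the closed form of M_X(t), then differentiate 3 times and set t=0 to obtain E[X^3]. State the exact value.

E[X^3] = D^3[M](0) = 16/9

M_X(t) = 3/(2*(3/2 - t))
D^3[M](t) = 144/(16*t^4 - 96*t^3 + 216*t^2 - 216*t + 81)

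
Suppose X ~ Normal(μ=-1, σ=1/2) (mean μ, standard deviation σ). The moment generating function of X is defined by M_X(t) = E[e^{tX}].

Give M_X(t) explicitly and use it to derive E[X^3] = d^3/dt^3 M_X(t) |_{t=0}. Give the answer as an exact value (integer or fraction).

E[X^3] = M′′′(0) = -7/4

M_X(t) = e^(t^2/8 - t)
M′(t) = t*e^(-t)*e^(t^2/8)/4 - e^(-t)*e^(t^2/8)
M′′(t) = (t^2*e^(t^2/8) - 8*t*e^(t^2/8) + 20*e^(t^2/8))*e^(-t)/16
M′′′(t) = (t^3*e^(t^2/8) - 12*t^2*e^(t^2/8) + 60*t*e^(t^2/8) - 112*e^(t^2/8))*e^(-t)/64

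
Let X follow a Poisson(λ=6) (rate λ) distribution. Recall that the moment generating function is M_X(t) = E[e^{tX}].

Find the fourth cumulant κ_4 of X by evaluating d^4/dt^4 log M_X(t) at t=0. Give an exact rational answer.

κ_4 = K^(4)(0) = 6

M_X(t) = e^(6*e^(t) - 6)
K_X(t) = log M_X(t) = 6*e^(t) - 6
K^(4)(t) = 6*e^(t)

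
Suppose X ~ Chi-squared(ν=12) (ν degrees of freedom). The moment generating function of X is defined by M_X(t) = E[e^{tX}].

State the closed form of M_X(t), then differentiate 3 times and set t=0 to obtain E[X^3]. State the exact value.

E[X^3] = d^3M/dt^3 |_{t=0} = 2688

M_X(t) = (1 - 2*t)^(-6)
dM/dt = -12/(128*t^7 - 448*t^6 + 672*t^5 - 560*t^4 + 280*t^3 - 84*t^2 + 14*t - 1)
d^2M/dt^2 = 168/(256*t^8 - 1024*t^7 + 1792*t^6 - 1792*t^5 + 1120*t^4 - 448*t^3 + 112*t^2 - 16*t + 1)
d^3M/dt^3 = -2688/(512*t^9 - 2304*t^8 + 4608*t^7 - 5376*t^6 + 4032*t^5 - 2016*t^4 + 672*t^3 - 144*t^2 + 18*t - 1)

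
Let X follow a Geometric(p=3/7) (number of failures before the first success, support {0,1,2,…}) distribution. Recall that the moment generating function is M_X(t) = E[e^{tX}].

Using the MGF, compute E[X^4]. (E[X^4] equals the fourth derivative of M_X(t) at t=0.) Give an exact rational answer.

M_X(t) = 3/(7*(1 - 4*e^(t)/7))
M′(t) = 12*e^(t)/(16*e^(2*t) - 56*e^(t) + 49)
M′′(t) = (-48*e^(2*t) - 84*e^(t))/(64*e^(3*t) - 336*e^(2*t) + 588*e^(t) - 343)
M′′′(t) = (192*e^(3*t) + 1344*e^(2*t) + 588*e^(t))/(256*e^(4*t) - 1792*e^(3*t) + 4704*e^(2*t) - 5488*e^(t) + 2401)
M′′′′(t) = (-768*e^(4*t) - 14784*e^(3*t) - 25872*e^(2*t) - 4116*e^(t))/(1024*e^(5*t) - 8960*e^(4*t) + 31360*e^(3*t) - 54880*e^(2*t) + 48020*e^(t) - 16807)

E[X^4] = M′′′′(0) = 5060/27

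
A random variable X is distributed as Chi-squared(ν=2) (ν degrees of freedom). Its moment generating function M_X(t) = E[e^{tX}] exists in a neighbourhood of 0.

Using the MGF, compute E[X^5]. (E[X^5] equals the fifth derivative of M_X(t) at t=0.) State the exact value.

E[X^5] = D^5[M](0) = 3840

M_X(t) = 1/(1 - 2*t)
D^5[M](t) = 3840/(64*t^6 - 192*t^5 + 240*t^4 - 160*t^3 + 60*t^2 - 12*t + 1)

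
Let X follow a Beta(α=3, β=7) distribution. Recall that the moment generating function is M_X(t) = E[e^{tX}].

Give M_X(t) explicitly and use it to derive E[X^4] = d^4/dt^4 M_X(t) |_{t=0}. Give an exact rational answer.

E[X^4] = M′′′′(0) = 3/143

M_X(t) = ₁F₁(3; 10; t)
M′(t) = 3*₁F₁(4; 11; t)/10
M′′(t) = 6*₁F₁(5; 12; t)/55
M′′′(t) = ₁F₁(6; 13; t)/22
M′′′′(t) = 3*₁F₁(7; 14; t)/143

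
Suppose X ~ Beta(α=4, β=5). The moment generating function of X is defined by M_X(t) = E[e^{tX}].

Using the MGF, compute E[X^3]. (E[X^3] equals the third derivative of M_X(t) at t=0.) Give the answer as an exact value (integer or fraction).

E[X^3] = M′′′(0) = 4/33

M_X(t) = ₁F₁(4; 9; t)
M′(t) = 4*₁F₁(5; 10; t)/9
M′′(t) = 2*₁F₁(6; 11; t)/9
M′′′(t) = 4*₁F₁(7; 12; t)/33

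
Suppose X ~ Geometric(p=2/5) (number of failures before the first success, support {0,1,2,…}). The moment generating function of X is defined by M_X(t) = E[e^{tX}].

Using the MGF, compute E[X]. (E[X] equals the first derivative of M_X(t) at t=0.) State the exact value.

E[X] = dM/dt |_{t=0} = 3/2

M_X(t) = 2/(5*(1 - 3*e^(t)/5))
dM/dt = 6*e^(t)/(9*e^(2*t) - 30*e^(t) + 25)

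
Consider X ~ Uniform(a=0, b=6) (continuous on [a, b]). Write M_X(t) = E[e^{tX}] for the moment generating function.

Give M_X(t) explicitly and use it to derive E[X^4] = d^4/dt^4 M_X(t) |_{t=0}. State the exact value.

M_X(t) = (e^(6*t) - 1)/(6*t)
M′(t) = (6*t*e^(6*t) - e^(6*t) + 1)/(6*t^2)
M′′(t) = (18*t^2*e^(6*t) - 6*t*e^(6*t) + e^(6*t) - 1)/(3*t^3)
M′′′(t) = (36*t^3*e^(6*t) - 18*t^2*e^(6*t) + 6*t*e^(6*t) - e^(6*t) + 1)/t^4
M′′′′(t) = (216*t^4*e^(6*t) - 144*t^3*e^(6*t) + 72*t^2*e^(6*t) - 24*t*e^(6*t) + 4*e^(6*t) - 4)/t^5

E[X^4] = M′′′′(0) = 1296/5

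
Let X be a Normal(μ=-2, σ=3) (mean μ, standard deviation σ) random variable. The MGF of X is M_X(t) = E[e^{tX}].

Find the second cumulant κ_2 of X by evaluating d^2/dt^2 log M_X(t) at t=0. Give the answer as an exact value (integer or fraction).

κ_2 = K^(2)(0) = 9

M_X(t) = e^(9*t^2/2 - 2*t)
K_X(t) = log M_X(t) = 9*t^2/2 - 2*t
K^(2)(t) = 9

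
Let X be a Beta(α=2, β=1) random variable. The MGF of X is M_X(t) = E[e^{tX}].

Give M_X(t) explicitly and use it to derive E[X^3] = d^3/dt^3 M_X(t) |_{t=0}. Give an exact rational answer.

E[X^3] = D^3[M](0) = 2/5

M_X(t) = ₁F₁(2; 3; t)
D^3[M](t) = 2*₁F₁(5; 6; t)/5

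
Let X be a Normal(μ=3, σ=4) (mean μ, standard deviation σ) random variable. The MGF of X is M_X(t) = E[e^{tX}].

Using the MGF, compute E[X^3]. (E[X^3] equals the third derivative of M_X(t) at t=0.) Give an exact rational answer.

M_X(t) = e^(8*t^2 + 3*t)
D^3[M](t) = 4096*t^3*e^(3*t)*e^(8*t^2) + 2304*t^2*e^(3*t)*e^(8*t^2) + 1200*t*e^(3*t)*e^(8*t^2) + 171*e^(3*t)*e^(8*t^2)

E[X^3] = D^3[M](0) = 171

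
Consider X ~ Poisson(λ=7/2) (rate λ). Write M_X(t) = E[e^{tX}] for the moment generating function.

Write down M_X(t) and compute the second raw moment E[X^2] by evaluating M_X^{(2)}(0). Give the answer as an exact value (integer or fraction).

M_X(t) = e^(7*e^(t)/2 - 7/2)
D^2[M](t) = (49*e^(2*t)*e^(7*e^(t)/2) + 14*e^(t)*e^(7*e^(t)/2))*e^(-7/2)/4

E[X^2] = D^2[M](0) = 63/4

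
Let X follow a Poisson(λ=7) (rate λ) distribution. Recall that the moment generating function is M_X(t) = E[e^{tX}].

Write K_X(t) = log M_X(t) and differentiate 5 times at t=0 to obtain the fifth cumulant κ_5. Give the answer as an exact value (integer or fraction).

κ_5 = K′′′′′(0) = 7

M_X(t) = e^(7*e^(t) - 7)
K_X(t) = log M_X(t) = 7*e^(t) - 7
K′(t) = 7*e^(t)
K′′(t) = 7*e^(t)
K′′′(t) = 7*e^(t)
K′′′′(t) = 7*e^(t)
K′′′′′(t) = 7*e^(t)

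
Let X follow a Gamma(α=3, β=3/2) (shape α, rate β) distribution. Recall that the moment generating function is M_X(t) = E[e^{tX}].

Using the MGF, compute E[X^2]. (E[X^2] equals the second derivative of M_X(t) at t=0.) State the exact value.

M_X(t) = 27/(8*(3/2 - t)^3)
D^2[M](t) = -1296/(32*t^5 - 240*t^4 + 720*t^3 - 1080*t^2 + 810*t - 243)

E[X^2] = D^2[M](0) = 16/3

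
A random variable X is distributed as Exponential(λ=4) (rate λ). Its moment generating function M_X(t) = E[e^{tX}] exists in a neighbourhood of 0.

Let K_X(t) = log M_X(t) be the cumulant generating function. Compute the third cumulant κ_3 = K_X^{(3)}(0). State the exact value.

κ_3 = D^3[K](0) = 1/32

M_X(t) = 4/(4 - t)
K_X(t) = log M_X(t) = -log(4 - t) + 2*log(2)
D^3[K](t) = -2/(t^3 - 12*t^2 + 48*t - 64)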